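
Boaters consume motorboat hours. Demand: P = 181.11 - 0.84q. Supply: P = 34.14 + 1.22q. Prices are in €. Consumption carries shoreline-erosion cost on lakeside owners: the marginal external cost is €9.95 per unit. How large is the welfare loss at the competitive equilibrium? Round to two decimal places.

DWL = €24.03

Market equilibrium (private): 34.14 + 1.22q = 181.11 - 0.84q → q_m = 71.3447.
Social marginal benefit = demand − MEC = 171.16 - 0.84q.
Set SMB = MC: 171.16 - 0.84q = 34.14 + 1.22q → q* = 66.5146.
Height of the DWL triangle at q_m is MC(q_m) − SMB(q_m) = MEC(q_m) = 9.9500.
DWL = ½ × 4.8301 × 9.9500 = 24.0297.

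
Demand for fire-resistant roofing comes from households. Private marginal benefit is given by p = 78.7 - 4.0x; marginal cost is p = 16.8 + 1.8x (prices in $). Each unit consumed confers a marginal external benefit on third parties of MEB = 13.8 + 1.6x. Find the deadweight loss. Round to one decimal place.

Market equilibrium (private): 16.8 + 1.8x = 78.7 - 4.0x → x_m = 10.6724.
Social marginal benefit = demand + MEB = 92.5 - 2.4x.
Set SMB = MC: 92.5 - 2.4x = 16.8 + 1.8x → x* = 18.0238.
The welfare-loss triangle has base |x_m − x*| and height MEB(x_m) (the vertical gap between SMB and MC is zero at x* and MEB at x_m).
DWL = ½ × 7.3514 × 30.8759 = 113.4905.

DWL = $113.5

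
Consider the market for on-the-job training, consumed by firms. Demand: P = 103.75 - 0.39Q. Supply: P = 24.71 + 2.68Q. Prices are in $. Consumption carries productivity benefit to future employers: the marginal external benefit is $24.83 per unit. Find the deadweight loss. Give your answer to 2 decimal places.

DWL = $100.41

Market equilibrium (private): 24.71 + 2.68Q = 103.75 - 0.39Q → Q_m = 25.7459.
Social marginal benefit = demand + MEB = 128.58 - 0.39Q.
Set SMB = MC: 128.58 - 0.39Q = 24.71 + 2.68Q → Q* = 33.8339.
Height of the DWL triangle at Q_m is SMB(Q_m) − MC(Q_m) = MEB(Q_m) = 24.8300.
DWL = ½ × 8.0880 × 24.8300 = 100.4125.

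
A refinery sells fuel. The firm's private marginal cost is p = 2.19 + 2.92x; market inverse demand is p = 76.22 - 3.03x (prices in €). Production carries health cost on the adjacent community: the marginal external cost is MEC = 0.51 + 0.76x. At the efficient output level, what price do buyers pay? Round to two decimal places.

Social marginal cost = private MC + MEC = 2.70 + 3.68x.
Set SMC = demand: 2.70 + 3.68x = 76.22 - 3.03x → x* = 10.9568.
Consumer price on the demand curve at x*: 76.22 − 3.03×10.9568 = 43.0209.

P = €43.02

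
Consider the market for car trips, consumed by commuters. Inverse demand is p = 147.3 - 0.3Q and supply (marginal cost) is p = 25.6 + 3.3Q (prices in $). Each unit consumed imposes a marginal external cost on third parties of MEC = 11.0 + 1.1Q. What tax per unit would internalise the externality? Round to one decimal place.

Social marginal benefit = demand − MEC = 136.3 - 1.4Q.
Set SMB = MC: 136.3 - 1.4Q = 25.6 + 3.3Q → Q* = 23.5532.
The Pigouvian tax equals MEC at Q*: 11.0 + 1.1×23.5532 = 36.9085.

tax = $36.9 per unit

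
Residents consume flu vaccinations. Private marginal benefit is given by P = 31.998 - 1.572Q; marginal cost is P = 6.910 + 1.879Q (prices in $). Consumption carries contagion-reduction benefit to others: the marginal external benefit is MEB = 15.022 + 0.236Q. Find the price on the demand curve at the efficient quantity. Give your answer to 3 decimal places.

Social marginal benefit = demand + MEB = 47.020 - 1.336Q.
Set SMB = MC: 47.020 - 1.336Q = 6.910 + 1.879Q → Q* = 12.4759.
Consumer price on the demand curve at Q*: 31.998 − 1.572×12.4759 = 12.3859.

P = $12.386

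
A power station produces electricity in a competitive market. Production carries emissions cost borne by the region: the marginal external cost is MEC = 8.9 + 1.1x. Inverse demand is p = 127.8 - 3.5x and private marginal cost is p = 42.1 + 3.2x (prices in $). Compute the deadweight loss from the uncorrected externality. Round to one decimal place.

DWL = $33.8

Market equilibrium (private): 42.1 + 3.2x = 127.8 - 3.5x → x_m = 12.7910.
Social marginal cost = private MC + MEC = 51.0 + 4.3x.
Set SMC = demand: 51.0 + 4.3x = 127.8 - 3.5x → x* = 9.8462.
Between x* and x_m the wedge SMC − demand runs linearly from 0 to MEC(x_m), so the loss is a triangle.
DWL = ½ × 2.9448 × 22.9701 = 33.8212.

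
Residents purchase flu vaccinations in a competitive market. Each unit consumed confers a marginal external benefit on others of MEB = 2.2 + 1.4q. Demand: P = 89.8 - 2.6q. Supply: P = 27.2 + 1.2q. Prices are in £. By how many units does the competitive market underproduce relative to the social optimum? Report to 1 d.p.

10.5 units

Market equilibrium (private): 27.2 + 1.2q = 89.8 - 2.6q → q_m = 16.4737.
Social marginal benefit = demand + MEB = 92.0 - 1.2q.
Set SMB = MC: 92.0 - 1.2q = 27.2 + 1.2q → q* = 27.0000.
Gap = |16.4737 − 27.0000| = 10.5263.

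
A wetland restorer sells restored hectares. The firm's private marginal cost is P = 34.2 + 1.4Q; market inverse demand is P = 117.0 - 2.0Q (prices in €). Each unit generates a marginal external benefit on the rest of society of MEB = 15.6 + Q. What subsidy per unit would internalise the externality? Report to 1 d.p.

subsidy = €56.6 per unit

Social marginal cost = private MC − MEB = 18.6 + 0.4Q.
Set SMC = demand: 18.6 + 0.4Q = 117.0 - 2.0Q → Q* = 41.0000.
The Pigouvian subsidy equals MEB at Q*: 15.6 + 1.0×41.0000 = 56.6000.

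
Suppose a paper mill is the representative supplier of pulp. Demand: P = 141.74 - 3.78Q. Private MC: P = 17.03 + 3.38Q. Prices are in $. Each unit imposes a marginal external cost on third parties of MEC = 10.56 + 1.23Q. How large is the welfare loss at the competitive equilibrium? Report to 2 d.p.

Market equilibrium (private): 17.03 + 3.38Q = 141.74 - 3.78Q → Q_m = 17.4176.
Social marginal cost = private MC + MEC = 27.59 + 4.61Q.
Set SMC = demand: 27.59 + 4.61Q = 141.74 - 3.78Q → Q* = 13.6055.
The loss is the area between SMC and demand from Q* to Q_m; with linear curves that's a triangle of height MEC(Q_m).
DWL = ½ × 3.8121 × 31.9836 = 60.9623.

DWL = $60.96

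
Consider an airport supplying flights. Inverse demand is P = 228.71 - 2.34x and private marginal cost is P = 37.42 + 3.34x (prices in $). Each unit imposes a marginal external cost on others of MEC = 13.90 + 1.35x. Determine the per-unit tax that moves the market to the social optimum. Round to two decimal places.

Social marginal cost = private MC + MEC = 51.32 + 4.69x.
Set SMC = demand: 51.32 + 4.69x = 228.71 - 2.34x → x* = 25.2333.
The Pigouvian tax equals MEC at x*: 13.90 + 1.35×25.2333 = 47.9650.

tax = $47.96 per unit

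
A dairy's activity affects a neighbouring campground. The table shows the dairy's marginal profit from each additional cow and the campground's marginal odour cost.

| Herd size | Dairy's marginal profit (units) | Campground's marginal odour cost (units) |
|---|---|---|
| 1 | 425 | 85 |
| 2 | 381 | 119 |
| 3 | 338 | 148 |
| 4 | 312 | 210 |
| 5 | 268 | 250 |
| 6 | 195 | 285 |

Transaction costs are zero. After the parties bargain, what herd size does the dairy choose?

5

Bargaining reaches the level where marginal profit last exceeds marginal odour cost.
That holds through level 5 (268 ≥ 250) but not at 6 (195 < 285).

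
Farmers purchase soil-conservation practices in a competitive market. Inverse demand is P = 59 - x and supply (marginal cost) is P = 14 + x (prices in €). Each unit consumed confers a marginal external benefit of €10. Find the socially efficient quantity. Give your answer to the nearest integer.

x* = 28

Social marginal benefit = demand + MEB = 69 - x.
Set SMB = MC: 69 - x = 14 + x → x* = 27.5000.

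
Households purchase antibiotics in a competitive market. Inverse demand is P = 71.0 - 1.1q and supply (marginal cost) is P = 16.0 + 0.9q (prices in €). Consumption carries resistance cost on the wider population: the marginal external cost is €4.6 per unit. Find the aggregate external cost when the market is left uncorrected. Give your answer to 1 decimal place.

€126.5

Market equilibrium (private): 16.0 + 0.9q = 71.0 - 1.1q → q_m = 27.5000.
Total external cost = MEC × q_m = 4.6 × 27.5000 = 126.5000.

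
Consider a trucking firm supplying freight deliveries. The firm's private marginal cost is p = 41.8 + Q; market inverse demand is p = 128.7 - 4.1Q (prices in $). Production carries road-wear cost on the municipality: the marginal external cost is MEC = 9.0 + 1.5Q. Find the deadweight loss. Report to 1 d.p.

Market equilibrium (private): 41.8 + Q = 128.7 - 4.1Q → Q_m = 17.0392.
Social marginal cost = private MC + MEC = 50.8 + 2.5Q.
Set SMC = demand: 50.8 + 2.5Q = 128.7 - 4.1Q → Q* = 11.8030.
Between Q* and Q_m the wedge SMC − demand runs linearly from 0 to MEC(Q_m), so the loss is a triangle.
DWL = ½ × 5.2362 × 34.5588 = 90.4784.

DWL = $90.5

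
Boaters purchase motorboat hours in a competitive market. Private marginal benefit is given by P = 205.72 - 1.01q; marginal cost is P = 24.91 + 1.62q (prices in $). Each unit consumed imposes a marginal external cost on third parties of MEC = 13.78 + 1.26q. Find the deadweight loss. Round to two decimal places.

DWL = $1295.75

Market equilibrium (private): 24.91 + 1.62q = 205.72 - 1.01q → q_m = 68.7490.
Social marginal benefit = demand − MEC = 191.94 - 2.27q.
Set SMB = MC: 191.94 - 2.27q = 24.91 + 1.62q → q* = 42.9383.
Height of the DWL triangle at q_m is MC(q_m) − SMB(q_m) = MEC(q_m) = 100.4038.
DWL = ½ × 25.8107 × 100.4038 = 1295.7462.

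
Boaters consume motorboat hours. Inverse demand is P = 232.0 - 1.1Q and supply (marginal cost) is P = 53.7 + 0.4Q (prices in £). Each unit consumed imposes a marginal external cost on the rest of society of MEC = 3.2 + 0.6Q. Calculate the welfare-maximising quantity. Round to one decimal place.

Q* = 83.4

Social marginal benefit = demand − MEC = 228.8 - 1.7Q.
Set SMB = MC: 228.8 - 1.7Q = 53.7 + 0.4Q → Q* = 83.3810.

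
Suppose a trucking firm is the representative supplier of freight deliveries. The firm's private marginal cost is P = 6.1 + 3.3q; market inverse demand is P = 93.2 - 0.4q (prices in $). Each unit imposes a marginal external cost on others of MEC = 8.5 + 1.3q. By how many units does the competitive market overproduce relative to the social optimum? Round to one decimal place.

Market equilibrium (private): 6.1 + 3.3q = 93.2 - 0.4q → q_m = 23.5405.
Social marginal cost = private MC + MEC = 14.6 + 4.6q.
Set SMC = demand: 14.6 + 4.6q = 93.2 - 0.4q → q* = 15.7200.
Gap = |23.5405 − 15.7200| = 7.8205.

7.8 units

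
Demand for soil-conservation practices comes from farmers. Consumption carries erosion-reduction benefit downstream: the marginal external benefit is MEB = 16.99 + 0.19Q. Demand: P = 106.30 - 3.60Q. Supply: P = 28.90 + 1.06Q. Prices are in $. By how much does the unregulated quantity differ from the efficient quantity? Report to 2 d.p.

4.51 units

Market equilibrium (private): 28.90 + 1.06Q = 106.30 - 3.60Q → Q_m = 16.6094.
Social marginal benefit = demand + MEB = 123.29 - 3.41Q.
Set SMB = MC: 123.29 - 3.41Q = 28.90 + 1.06Q → Q* = 21.1163.
Gap = |16.6094 − 21.1163| = 4.5069.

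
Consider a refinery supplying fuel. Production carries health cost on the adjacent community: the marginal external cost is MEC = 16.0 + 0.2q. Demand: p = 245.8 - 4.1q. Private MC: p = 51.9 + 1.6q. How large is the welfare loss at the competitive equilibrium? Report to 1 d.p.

DWL = 44.1

Market equilibrium (private): 51.9 + 1.6q = 245.8 - 4.1q → q_m = 34.0175.
Social marginal cost = private MC + MEC = 67.9 + 1.8q.
Set SMC = demand: 67.9 + 1.8q = 245.8 - 4.1q → q* = 30.1525.
The loss is the area between SMC and demand from q* to q_m; with linear curves that's a triangle of height MEC(q_m).
DWL = ½ × 3.8650 × 22.8035 = 44.0678.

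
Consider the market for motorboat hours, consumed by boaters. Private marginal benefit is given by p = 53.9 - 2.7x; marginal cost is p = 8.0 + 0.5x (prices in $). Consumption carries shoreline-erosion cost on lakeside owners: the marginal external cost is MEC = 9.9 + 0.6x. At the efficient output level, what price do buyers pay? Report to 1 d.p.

Social marginal benefit = demand − MEC = 44.0 - 3.3x.
Set SMB = MC: 44.0 - 3.3x = 8.0 + 0.5x → x* = 9.4737.
Consumer price on the demand curve at x*: 53.9 − 2.7×9.4737 = 28.3210.

P = $28.3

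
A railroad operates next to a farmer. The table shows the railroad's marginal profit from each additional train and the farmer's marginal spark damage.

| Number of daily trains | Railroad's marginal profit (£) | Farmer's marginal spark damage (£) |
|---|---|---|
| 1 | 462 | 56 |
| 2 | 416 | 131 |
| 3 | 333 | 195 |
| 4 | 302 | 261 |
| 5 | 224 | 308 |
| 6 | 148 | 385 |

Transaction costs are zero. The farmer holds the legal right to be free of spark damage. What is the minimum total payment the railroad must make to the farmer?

Efficient level: marginal profit ≥ marginal spark damage through level 4, so k* = 4.
With the farmer holding the right, the railroad must at least compensate total damage at k*: 56 + 131 + 195 + 261 = 643.

£643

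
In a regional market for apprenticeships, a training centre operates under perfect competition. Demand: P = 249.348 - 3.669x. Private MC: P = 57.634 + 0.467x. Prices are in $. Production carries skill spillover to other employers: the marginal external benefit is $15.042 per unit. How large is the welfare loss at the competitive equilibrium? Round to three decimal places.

Market equilibrium (private): 57.634 + 0.467x = 249.348 - 3.669x → x_m = 46.3525.
Social marginal cost = private MC − MEB = 42.592 + 0.467x.
Set SMC = demand: 42.592 + 0.467x = 249.348 - 3.669x → x* = 49.9894.
Height of the DWL triangle at x_m is demand(x_m) − SMC(x_m) = MEB(x_m) = 15.0420.
DWL = ½ × 3.6369 × 15.0420 = 27.3531.

DWL = $27.353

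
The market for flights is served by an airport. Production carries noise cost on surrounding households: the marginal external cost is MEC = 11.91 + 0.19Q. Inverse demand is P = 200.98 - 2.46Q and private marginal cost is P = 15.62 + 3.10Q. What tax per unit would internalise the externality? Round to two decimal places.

Social marginal cost = private MC + MEC = 27.53 + 3.29Q.
Set SMC = demand: 27.53 + 3.29Q = 200.98 - 2.46Q → Q* = 30.1652.
The Pigouvian tax equals MEC at Q*: 11.91 + 0.19×30.1652 = 17.6414.

tax = 17.64 per unit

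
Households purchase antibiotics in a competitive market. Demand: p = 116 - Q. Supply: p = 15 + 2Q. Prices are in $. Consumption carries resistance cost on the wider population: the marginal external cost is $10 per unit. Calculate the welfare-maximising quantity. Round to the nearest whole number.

Social marginal benefit = demand − MEC = 106 - Q.
Set SMB = MC: 106 - Q = 15 + 2Q → Q* = 30.3333.

Q* = 30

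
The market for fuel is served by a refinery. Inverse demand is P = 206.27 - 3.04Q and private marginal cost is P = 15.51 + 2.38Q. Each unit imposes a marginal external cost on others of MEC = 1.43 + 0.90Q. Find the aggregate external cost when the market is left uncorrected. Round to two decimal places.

607.76

Market equilibrium (private): 15.51 + 2.38Q = 206.27 - 3.04Q → Q_m = 35.1956.
Total external cost = ∫₀^{Q_m} (1.43 + 0.90Q) dQ = 1.43×35.1956 + ½×0.90×35.1956² = 607.7583.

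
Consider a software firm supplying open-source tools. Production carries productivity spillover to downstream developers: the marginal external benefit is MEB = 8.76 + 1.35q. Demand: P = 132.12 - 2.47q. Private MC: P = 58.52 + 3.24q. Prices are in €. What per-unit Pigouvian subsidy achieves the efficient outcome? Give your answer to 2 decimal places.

subsidy = €34.26 per unit

Social marginal cost = private MC − MEB = 49.76 + 1.89q.
Set SMC = demand: 49.76 + 1.89q = 132.12 - 2.47q → q* = 18.8899.
The Pigouvian subsidy equals MEB at q*: 8.76 + 1.35×18.8899 = 34.2614.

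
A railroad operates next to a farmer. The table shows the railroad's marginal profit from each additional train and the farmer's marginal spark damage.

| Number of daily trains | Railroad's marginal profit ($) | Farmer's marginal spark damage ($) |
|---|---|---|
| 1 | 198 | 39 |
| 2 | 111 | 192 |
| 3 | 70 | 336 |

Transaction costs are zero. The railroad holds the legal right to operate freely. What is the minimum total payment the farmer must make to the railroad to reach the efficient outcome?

$181

Left alone the railroad would choose level 3 (marginal profit stays positive).
Efficient level: k* = 1 (marginal profit ≥ marginal spark damage through 1).
The farmer must at least cover the railroad's forgone profit from cutting 3→1: 111 + 70 = 181.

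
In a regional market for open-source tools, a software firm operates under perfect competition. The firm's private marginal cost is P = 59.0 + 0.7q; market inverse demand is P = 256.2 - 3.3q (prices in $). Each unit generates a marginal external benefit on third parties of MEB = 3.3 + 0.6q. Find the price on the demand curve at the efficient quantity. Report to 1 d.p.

P = $61.6

Social marginal cost = private MC − MEB = 55.7 + 0.1q.
Set SMC = demand: 55.7 + 0.1q = 256.2 - 3.3q → q* = 58.9706.
Consumer price on the demand curve at q*: 256.2 − 3.3×58.9706 = 61.5970.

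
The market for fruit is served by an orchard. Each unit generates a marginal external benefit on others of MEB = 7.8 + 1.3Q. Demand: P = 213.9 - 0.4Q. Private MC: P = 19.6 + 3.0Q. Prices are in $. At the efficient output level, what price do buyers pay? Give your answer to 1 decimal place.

Social marginal cost = private MC − MEB = 11.8 + 1.7Q.
Set SMC = demand: 11.8 + 1.7Q = 213.9 - 0.4Q → Q* = 96.2381.
Consumer price on the demand curve at Q*: 213.9 − 0.4×96.2381 = 175.4048.

P = $175.4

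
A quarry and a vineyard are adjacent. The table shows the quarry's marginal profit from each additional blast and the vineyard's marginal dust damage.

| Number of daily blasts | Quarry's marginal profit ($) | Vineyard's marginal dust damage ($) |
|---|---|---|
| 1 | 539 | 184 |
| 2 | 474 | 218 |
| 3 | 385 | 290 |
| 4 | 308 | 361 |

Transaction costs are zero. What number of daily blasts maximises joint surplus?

Bargaining reaches the level where marginal profit last exceeds marginal dust damage.
That holds through level 3 (385 ≥ 290) but not at 4 (308 < 361).

3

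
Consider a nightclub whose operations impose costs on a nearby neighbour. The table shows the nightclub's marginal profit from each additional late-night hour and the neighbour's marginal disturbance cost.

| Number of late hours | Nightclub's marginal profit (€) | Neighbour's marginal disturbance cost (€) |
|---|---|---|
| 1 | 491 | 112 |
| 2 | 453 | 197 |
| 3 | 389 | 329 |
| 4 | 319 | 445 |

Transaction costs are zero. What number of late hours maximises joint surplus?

3

Bargaining reaches the level where marginal profit last exceeds marginal disturbance cost.
That holds through level 3 (389 ≥ 329) but not at 4 (319 < 445).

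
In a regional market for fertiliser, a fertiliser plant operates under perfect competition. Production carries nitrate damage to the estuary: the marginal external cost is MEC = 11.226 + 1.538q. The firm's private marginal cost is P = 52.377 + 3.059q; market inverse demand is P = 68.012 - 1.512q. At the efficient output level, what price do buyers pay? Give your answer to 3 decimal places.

P = 66.921

Social marginal cost = private MC + MEC = 63.603 + 4.597q.
Set SMC = demand: 63.603 + 4.597q = 68.012 - 1.512q → q* = 0.7217.
Consumer price on the demand curve at q*: 68.012 − 1.512×0.7217 = 66.9208.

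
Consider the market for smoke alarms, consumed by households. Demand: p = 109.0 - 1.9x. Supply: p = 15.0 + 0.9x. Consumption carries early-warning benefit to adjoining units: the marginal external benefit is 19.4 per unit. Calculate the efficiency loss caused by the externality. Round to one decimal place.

DWL = 67.2

Market equilibrium (private): 15.0 + 0.9x = 109.0 - 1.9x → x_m = 33.5714.
Social marginal benefit = demand + MEB = 128.4 - 1.9x.
Set SMB = MC: 128.4 - 1.9x = 15.0 + 0.9x → x* = 40.5000.
The loss is the area between SMB and MC from x* to x_m; with linear curves that's a triangle of height MEB(x_m).
DWL = ½ × 6.9286 × 19.4000 = 67.2074.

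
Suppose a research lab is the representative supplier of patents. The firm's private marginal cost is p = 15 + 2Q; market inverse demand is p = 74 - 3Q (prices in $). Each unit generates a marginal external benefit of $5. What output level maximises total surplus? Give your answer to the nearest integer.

Q* = 13

Social marginal cost = private MC − MEB = 10 + 2Q.
Set SMC = demand: 10 + 2Q = 74 - 3Q → Q* = 12.8000.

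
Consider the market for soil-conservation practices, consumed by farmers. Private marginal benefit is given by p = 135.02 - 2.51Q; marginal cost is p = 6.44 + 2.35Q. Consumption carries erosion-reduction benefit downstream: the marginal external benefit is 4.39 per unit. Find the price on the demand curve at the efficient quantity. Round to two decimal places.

P = 66.35

Social marginal benefit = demand + MEB = 139.41 - 2.51Q.
Set SMB = MC: 139.41 - 2.51Q = 6.44 + 2.35Q → Q* = 27.3601.
Consumer price on the demand curve at Q*: 135.02 − 2.51×27.3601 = 66.3461.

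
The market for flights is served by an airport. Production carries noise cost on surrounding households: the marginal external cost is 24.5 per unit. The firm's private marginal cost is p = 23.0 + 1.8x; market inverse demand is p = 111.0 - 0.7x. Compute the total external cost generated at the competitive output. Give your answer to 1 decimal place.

862.4

Market equilibrium (private): 23.0 + 1.8x = 111.0 - 0.7x → x_m = 35.2000.
Total external cost = MEC × x_m = 24.5 × 35.2000 = 862.4000.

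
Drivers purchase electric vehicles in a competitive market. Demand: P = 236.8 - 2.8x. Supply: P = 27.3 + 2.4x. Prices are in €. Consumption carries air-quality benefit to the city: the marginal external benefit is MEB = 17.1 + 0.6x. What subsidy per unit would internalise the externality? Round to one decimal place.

Social marginal benefit = demand + MEB = 253.9 - 2.2x.
Set SMB = MC: 253.9 - 2.2x = 27.3 + 2.4x → x* = 49.2609.
The Pigouvian subsidy equals MEB at x*: 17.1 + 0.6×49.2609 = 46.6565.

subsidy = €46.7 per unit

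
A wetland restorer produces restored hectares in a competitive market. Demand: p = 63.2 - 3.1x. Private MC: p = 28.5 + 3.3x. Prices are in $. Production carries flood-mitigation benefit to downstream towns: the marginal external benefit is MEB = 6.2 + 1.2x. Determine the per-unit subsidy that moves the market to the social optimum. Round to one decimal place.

Social marginal cost = private MC − MEB = 22.3 + 2.1x.
Set SMC = demand: 22.3 + 2.1x = 63.2 - 3.1x → x* = 7.8654.
The Pigouvian subsidy equals MEB at x*: 6.2 + 1.2×7.8654 = 15.6385.

subsidy = $15.6 per unit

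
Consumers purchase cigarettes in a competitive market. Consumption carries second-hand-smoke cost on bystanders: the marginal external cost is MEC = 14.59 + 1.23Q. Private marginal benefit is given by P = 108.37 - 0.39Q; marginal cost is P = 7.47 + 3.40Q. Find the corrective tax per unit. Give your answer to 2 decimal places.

Social marginal benefit = demand − MEC = 93.78 - 1.62Q.
Set SMB = MC: 93.78 - 1.62Q = 7.47 + 3.40Q → Q* = 17.1932.
The Pigouvian tax equals MEC at Q*: 14.59 + 1.23×17.1932 = 35.7376.

tax = 35.74 per unit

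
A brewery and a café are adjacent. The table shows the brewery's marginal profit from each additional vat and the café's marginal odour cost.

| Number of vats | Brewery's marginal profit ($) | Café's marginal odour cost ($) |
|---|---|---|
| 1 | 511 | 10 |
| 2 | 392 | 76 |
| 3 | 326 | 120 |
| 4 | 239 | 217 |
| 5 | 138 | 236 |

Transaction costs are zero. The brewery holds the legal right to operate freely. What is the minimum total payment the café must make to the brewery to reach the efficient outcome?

$138

Left alone the brewery would choose level 5 (marginal profit stays positive).
Efficient level: k* = 4 (marginal profit ≥ marginal odour cost through 4).
The café must at least cover the brewery's forgone profit from cutting 5→4: 138 = 138.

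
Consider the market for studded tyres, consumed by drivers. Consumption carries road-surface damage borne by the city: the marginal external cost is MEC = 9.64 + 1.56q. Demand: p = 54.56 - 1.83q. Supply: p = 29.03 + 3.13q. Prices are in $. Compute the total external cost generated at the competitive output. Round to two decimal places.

Market equilibrium (private): 29.03 + 3.13q = 54.56 - 1.83q → q_m = 5.1472.
Total external cost = ∫₀^{q_m} (9.64 + 1.56q) dq = 9.64×5.1472 + ½×1.56×5.1472² = 70.2841.

$70.28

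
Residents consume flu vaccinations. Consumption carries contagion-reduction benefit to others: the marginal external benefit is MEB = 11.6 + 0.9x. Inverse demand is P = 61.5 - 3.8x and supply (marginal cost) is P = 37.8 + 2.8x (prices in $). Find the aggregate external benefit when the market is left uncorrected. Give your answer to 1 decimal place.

Market equilibrium (private): 37.8 + 2.8x = 61.5 - 3.8x → x_m = 3.5909.
Total external benefit = ∫₀^{x_m} (11.6 + 0.9x) dx = 11.6×3.5909 + ½×0.9×3.5909² = 47.4570.

$47.5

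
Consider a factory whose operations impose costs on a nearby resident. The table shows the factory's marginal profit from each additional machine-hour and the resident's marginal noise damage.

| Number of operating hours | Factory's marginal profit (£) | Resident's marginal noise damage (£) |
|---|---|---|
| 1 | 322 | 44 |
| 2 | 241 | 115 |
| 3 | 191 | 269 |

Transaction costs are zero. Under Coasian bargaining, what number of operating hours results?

Bargaining reaches the level where marginal profit last exceeds marginal noise damage.
That holds through level 2 (241 ≥ 115) but not at 3 (191 < 269).

2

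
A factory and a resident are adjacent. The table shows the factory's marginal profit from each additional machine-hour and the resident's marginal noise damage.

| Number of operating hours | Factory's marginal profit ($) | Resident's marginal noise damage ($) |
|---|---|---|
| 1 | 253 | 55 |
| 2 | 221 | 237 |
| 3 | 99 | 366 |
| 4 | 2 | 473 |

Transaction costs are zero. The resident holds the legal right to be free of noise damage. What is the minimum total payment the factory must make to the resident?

$55

Efficient level: marginal profit ≥ marginal noise damage through level 1, so k* = 1.
With the resident holding the right, the factory must at least compensate total damage at k*: 55 = 55.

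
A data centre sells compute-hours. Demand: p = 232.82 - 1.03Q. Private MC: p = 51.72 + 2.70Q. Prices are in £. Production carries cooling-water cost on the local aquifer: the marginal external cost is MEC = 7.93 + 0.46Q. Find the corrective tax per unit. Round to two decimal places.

Social marginal cost = private MC + MEC = 59.65 + 3.16Q.
Set SMC = demand: 59.65 + 3.16Q = 232.82 - 1.03Q → Q* = 41.3294.
The Pigouvian tax equals MEC at Q*: 7.93 + 0.46×41.3294 = 26.9415.

tax = £26.94 per unit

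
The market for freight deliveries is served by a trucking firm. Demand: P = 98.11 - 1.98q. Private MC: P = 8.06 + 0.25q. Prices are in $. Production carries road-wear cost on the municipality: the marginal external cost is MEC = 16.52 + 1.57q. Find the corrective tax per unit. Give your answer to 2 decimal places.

Social marginal cost = private MC + MEC = 24.58 + 1.82q.
Set SMC = demand: 24.58 + 1.82q = 98.11 - 1.98q → q* = 19.3500.
The Pigouvian tax equals MEC at q*: 16.52 + 1.57×19.3500 = 46.8995.

tax = $46.90 per unit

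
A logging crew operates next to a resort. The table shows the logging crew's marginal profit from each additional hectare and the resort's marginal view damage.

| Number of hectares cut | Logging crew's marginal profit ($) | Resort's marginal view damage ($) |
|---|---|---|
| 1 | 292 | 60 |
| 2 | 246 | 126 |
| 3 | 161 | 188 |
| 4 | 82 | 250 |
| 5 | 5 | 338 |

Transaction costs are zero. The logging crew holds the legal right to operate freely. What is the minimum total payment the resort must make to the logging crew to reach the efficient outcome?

$248

Left alone the logging crew would choose level 5 (marginal profit stays positive).
Efficient level: k* = 2 (marginal profit ≥ marginal view damage through 2).
The resort must at least cover the logging crew's forgone profit from cutting 5→2: 161 + 82 + 5 = 248.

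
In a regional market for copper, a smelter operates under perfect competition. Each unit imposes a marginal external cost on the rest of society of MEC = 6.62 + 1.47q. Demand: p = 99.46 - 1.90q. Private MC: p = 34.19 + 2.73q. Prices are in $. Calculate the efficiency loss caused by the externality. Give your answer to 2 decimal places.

DWL = $61.28

Market equilibrium (private): 34.19 + 2.73q = 99.46 - 1.90q → q_m = 14.0972.
Social marginal cost = private MC + MEC = 40.81 + 4.20q.
Set SMC = demand: 40.81 + 4.20q = 99.46 - 1.90q → q* = 9.6148.
Between q* and q_m the wedge SMC − demand runs linearly from 0 to MEC(q_m), so the loss is a triangle.
DWL = ½ × 4.4824 × 27.3429 = 61.2809.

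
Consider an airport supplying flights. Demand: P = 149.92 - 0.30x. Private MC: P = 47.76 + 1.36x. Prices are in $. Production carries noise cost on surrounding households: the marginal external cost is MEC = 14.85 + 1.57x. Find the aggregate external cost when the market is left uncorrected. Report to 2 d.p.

$3887.04

Market equilibrium (private): 47.76 + 1.36x = 149.92 - 0.30x → x_m = 61.5422.
Total external cost = ∫₀^{x_m} (14.85 + 1.57x) dx = 14.85×61.5422 + ½×1.57×61.5422² = 3887.0439.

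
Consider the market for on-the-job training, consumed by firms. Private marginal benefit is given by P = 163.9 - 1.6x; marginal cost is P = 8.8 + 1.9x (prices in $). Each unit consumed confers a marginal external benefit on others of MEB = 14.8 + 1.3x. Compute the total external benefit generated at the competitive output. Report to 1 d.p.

$1932.3

Market equilibrium (private): 8.8 + 1.9x = 163.9 - 1.6x → x_m = 44.3143.
Total external benefit = ∫₀^{x_m} (14.8 + 1.3x) dx = 14.8×44.3143 + ½×1.3×44.3143² = 1932.2938.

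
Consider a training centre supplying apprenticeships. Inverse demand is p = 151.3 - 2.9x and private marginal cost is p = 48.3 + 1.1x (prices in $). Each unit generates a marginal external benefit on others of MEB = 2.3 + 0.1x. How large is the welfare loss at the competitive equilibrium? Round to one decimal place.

DWL = $3.0

Market equilibrium (private): 48.3 + 1.1x = 151.3 - 2.9x → x_m = 25.7500.
Social marginal cost = private MC − MEB = 46.0 + x.
Set SMC = demand: 46.0 + x = 151.3 - 2.9x → x* = 27.0000.
The welfare-loss triangle has base |x_m − x*| and height MEB(x_m) (the vertical gap between SMC and demand is zero at x* and MEB at x_m).
DWL = ½ × 1.2500 × 4.8750 = 3.0469.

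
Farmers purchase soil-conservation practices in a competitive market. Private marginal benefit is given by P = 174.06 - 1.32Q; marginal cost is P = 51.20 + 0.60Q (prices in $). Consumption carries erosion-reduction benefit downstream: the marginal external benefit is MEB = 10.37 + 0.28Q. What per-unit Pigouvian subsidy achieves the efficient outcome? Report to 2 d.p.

subsidy = $33.12 per unit

Social marginal benefit = demand + MEB = 184.43 - 1.04Q.
Set SMB = MC: 184.43 - 1.04Q = 51.20 + 0.60Q → Q* = 81.2378.
The Pigouvian subsidy equals MEB at Q*: 10.37 + 0.28×81.2378 = 33.1166.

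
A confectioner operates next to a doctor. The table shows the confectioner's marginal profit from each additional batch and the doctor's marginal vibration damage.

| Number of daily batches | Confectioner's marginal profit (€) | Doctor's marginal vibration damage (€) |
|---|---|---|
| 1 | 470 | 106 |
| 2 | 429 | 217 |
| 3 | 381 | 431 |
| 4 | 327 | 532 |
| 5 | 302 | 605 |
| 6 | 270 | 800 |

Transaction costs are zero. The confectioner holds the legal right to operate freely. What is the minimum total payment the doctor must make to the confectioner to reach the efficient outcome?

Left alone the confectioner would choose level 6 (marginal profit stays positive).
Efficient level: k* = 2 (marginal profit ≥ marginal vibration damage through 2).
The doctor must at least cover the confectioner's forgone profit from cutting 6→2: 381 + 327 + 302 + 270 = 1280.

€1280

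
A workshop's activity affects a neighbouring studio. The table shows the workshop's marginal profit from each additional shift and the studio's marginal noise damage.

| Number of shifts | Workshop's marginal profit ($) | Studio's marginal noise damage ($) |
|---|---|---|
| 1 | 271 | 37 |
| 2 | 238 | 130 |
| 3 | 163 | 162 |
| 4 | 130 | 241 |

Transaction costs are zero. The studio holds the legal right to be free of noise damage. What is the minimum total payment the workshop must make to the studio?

$329

Efficient level: marginal profit ≥ marginal noise damage through level 3, so k* = 3.
With the studio holding the right, the workshop must at least compensate total damage at k*: 37 + 130 + 162 = 329.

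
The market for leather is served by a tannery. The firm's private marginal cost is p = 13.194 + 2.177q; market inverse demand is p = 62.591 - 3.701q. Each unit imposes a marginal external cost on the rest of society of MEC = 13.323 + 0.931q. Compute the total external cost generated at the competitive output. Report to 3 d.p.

Market equilibrium (private): 13.194 + 2.177q = 62.591 - 3.701q → q_m = 8.4037.
Total external cost = ∫₀^{q_m} (13.323 + 0.931q) dq = 13.323×8.4037 + ½×0.931×8.4037² = 144.8371.

144.837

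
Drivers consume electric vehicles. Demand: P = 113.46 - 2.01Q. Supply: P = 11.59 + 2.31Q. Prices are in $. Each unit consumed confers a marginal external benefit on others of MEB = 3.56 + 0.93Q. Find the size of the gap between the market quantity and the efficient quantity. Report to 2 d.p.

Market equilibrium (private): 11.59 + 2.31Q = 113.46 - 2.01Q → Q_m = 23.5810.
Social marginal benefit = demand + MEB = 117.02 - 1.08Q.
Set SMB = MC: 117.02 - 1.08Q = 11.59 + 2.31Q → Q* = 31.1003.
Gap = |23.5810 − 31.1003| = 7.5193.

7.52 units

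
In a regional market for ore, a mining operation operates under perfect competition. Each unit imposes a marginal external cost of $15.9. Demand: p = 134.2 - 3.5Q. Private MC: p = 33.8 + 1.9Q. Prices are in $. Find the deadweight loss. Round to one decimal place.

DWL = $23.4

Market equilibrium (private): 33.8 + 1.9Q = 134.2 - 3.5Q → Q_m = 18.5926.
Social marginal cost = private MC + MEC = 49.7 + 1.9Q.
Set SMC = demand: 49.7 + 1.9Q = 134.2 - 3.5Q → Q* = 15.6481.
The welfare-loss triangle has base |Q_m − Q*| and height MEC(Q_m) (the vertical gap between SMC and demand is zero at Q* and MEC at Q_m).
DWL = ½ × 2.9445 × 15.9000 = 23.4088.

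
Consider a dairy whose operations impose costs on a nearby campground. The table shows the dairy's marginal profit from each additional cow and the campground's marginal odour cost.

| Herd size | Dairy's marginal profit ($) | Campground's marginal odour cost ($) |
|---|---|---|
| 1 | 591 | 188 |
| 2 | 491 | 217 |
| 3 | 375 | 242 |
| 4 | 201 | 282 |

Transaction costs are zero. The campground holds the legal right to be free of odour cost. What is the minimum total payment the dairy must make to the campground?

$647

Efficient level: marginal profit ≥ marginal odour cost through level 3, so k* = 3.
With the campground holding the right, the dairy must at least compensate total damage at k*: 188 + 217 + 242 = 647.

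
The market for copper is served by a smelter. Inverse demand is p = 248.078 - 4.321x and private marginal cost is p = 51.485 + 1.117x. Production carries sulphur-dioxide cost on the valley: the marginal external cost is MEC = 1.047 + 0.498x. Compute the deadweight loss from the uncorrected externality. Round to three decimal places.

Market equilibrium (private): 51.485 + 1.117x = 248.078 - 4.321x → x_m = 36.1517.
Social marginal cost = private MC + MEC = 52.532 + 1.615x.
Set SMC = demand: 52.532 + 1.615x = 248.078 - 4.321x → x* = 32.9424.
Between x* and x_m the wedge SMC − demand runs linearly from 0 to MEC(x_m), so the loss is a triangle.
DWL = ½ × 3.2093 × 19.0506 = 30.5695.

DWL = 30.570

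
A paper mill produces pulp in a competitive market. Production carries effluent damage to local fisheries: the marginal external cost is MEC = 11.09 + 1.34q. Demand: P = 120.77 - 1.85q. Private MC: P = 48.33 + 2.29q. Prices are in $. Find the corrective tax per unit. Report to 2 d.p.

Social marginal cost = private MC + MEC = 59.42 + 3.63q.
Set SMC = demand: 59.42 + 3.63q = 120.77 - 1.85q → q* = 11.1953.
The Pigouvian tax equals MEC at q*: 11.09 + 1.34×11.1953 = 26.0917.

tax = $26.09 per unit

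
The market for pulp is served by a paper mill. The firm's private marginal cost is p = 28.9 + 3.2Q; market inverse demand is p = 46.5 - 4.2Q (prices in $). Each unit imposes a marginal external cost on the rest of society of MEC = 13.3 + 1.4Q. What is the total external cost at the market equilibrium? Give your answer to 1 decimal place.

Market equilibrium (private): 28.9 + 3.2Q = 46.5 - 4.2Q → Q_m = 2.3784.
Total external cost = ∫₀^{Q_m} (13.3 + 1.4Q) dQ = 13.3×2.3784 + ½×1.4×2.3784² = 35.5925.

$35.6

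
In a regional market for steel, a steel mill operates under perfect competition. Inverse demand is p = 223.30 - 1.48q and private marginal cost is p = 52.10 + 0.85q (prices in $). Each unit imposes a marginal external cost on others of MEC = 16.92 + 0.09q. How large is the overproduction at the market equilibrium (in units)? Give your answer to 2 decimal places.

Market equilibrium (private): 52.10 + 0.85q = 223.30 - 1.48q → q_m = 73.4764.
Social marginal cost = private MC + MEC = 69.02 + 0.94q.
Set SMC = demand: 69.02 + 0.94q = 223.30 - 1.48q → q* = 63.7521.
Gap = |73.4764 − 63.7521| = 9.7243.

9.72 units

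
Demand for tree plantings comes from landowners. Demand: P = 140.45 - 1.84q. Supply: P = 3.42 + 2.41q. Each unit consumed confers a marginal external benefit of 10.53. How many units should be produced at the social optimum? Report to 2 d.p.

q* = 34.72

Social marginal benefit = demand + MEB = 150.98 - 1.84q.
Set SMB = MC: 150.98 - 1.84q = 3.42 + 2.41q → q* = 34.7200.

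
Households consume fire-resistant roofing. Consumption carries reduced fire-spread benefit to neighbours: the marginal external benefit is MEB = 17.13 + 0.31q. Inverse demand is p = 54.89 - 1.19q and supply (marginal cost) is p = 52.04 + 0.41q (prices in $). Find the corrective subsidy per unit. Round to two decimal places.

Social marginal benefit = demand + MEB = 72.02 - 0.88q.
Set SMB = MC: 72.02 - 0.88q = 52.04 + 0.41q → q* = 15.4884.
The Pigouvian subsidy equals MEB at q*: 17.13 + 0.31×15.4884 = 21.9314.

subsidy = $21.93 per unit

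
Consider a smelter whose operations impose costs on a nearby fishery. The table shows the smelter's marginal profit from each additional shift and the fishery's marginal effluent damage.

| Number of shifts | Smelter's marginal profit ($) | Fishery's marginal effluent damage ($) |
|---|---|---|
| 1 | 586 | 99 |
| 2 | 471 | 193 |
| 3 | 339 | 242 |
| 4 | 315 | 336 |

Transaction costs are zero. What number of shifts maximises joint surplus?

Bargaining reaches the level where marginal profit last exceeds marginal effluent damage.
That holds through level 3 (339 ≥ 242) but not at 4 (315 < 336).

3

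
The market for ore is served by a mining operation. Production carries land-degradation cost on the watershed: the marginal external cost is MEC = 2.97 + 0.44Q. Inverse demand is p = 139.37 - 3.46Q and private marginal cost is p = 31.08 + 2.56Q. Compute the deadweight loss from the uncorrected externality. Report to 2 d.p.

DWL = 9.17

Market equilibrium (private): 31.08 + 2.56Q = 139.37 - 3.46Q → Q_m = 17.9884.
Social marginal cost = private MC + MEC = 34.05 + 3.00Q.
Set SMC = demand: 34.05 + 3.00Q = 139.37 - 3.46Q → Q* = 16.3034.
The loss is the area between SMC and demand from Q* to Q_m; with linear curves that's a triangle of height MEC(Q_m).
DWL = ½ × 1.6850 × 10.8849 = 9.1705.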